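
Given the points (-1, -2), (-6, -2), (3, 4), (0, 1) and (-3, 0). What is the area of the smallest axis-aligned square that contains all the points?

81

The bounding box has width 9 and height 6.
An axis-aligned square enclosing the set must have side ≥ max(width, height).
So the minimum side is max(9, 6) = 9.
Area = 9² = 81.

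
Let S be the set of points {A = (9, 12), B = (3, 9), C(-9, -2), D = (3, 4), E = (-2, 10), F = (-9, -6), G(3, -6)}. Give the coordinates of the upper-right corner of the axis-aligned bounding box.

(9, 12)

x-range [-9, 9], y-range [-6, 12].
The upper-right corner is (9, 12).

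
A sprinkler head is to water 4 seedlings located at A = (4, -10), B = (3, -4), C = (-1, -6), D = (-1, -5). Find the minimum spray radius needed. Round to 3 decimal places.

The minimum enclosing circle is determined by three boundary points: A, B, D.
Their circumcentre is (1.7, -7.3) with r² = 12.58.
The farthest remaining point C is at distance² 8.98 ≤ 12.58.
r = √(12.58) ≈ 3.547.

3.547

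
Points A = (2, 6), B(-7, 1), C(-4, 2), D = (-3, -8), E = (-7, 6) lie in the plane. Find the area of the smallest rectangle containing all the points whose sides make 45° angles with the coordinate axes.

171

In coordinates u = x + y, v = x − y the rectangle is axis-aligned; the map (x,y)→(u,v) scales areas by 2.
u-values: 8, -6, -2, -11, -1; range = 8 − (-11) = 19.
v-values: -4, -8, -6, 5, -13; range = 5 − (-13) = 18.
Area = (19 × 18) / 2 = 171.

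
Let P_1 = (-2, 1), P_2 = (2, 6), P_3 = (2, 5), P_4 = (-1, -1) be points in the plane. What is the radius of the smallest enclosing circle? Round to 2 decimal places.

By Welzl's lemma the MEC is supported by two points (diametrically opposite) or three points (on a circumcircle).
The farthest pair is P_2–P_4 with squared distance 58. The circle on this segment as diameter has centre (0.5, 2.5) and r² = 58/4 = 14.5.
Check P_1: distance² to centre = 8.5 ≤ 14.5, so it lies inside.
All remaining points lie in this disk, and no smaller disk contains both endpoints, so this is the minimum enclosing circle.
r = √(14.5) ≈ 3.81.

3.81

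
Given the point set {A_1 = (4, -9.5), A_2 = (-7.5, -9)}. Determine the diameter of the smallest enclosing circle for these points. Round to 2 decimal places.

The smallest circle enclosing two points has them as diameter endpoints.
Centre = midpoint = (-1.75, -9.25); r² = |A_1A_2|²/4 = 132.5/4 = 33.125.
Diameter = 2r = 2√(33.125) ≈ 11.51.

11.51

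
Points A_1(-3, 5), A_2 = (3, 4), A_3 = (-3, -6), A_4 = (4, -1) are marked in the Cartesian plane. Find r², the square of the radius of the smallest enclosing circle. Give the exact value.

629/18

The minimum enclosing circle of a finite set is fixed by two of the points (as a diameter) or three (as a circumcircle).
The minimum enclosing circle is determined by three boundary points: A_1, A_2, A_3.
Their circumcentre is (-5/6, -0.5) with r² = 629/18.
The farthest remaining point A_4 is at distance² 425/18 ≤ 629/18.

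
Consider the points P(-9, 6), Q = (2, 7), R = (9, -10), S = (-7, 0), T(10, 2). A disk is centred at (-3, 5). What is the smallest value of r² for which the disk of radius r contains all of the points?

The required radius is the distance from (-3, 5) to the farthest point.
Squared distances: 37, 29, 369, 41, 178.
Maximum is 369, attained at R.

369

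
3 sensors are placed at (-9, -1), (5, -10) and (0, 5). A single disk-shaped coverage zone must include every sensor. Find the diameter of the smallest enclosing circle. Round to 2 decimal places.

17.25

Call the three points A, B, C in the order given.
Side lengths²: AB² = 277, AC² = 117, BC² = 250.
Since AB² = 277 < 250 + 117 = 367, the triangle is acute, so the smallest enclosing circle is the circumcircle.
Circumcentre = (-17/22, -79/22), r² = 18005/242.
Diameter = 2r = 2√(18005/242) ≈ 17.25.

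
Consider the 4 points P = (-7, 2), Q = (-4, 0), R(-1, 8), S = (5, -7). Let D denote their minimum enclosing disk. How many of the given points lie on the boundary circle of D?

The minimum enclosing circle of a finite set is fixed by two of the points (as a diameter) or three (as a circumcircle).
The minimum enclosing circle is determined by three boundary points: P, R, S.
Their circumcentre is (13/14, 1/14) with r² = 6525/98.
The farthest remaining point Q is at distance² 2381/98 ≤ 6525/98.
The points at distance exactly r from the centre are P, R, S — 3 points.

3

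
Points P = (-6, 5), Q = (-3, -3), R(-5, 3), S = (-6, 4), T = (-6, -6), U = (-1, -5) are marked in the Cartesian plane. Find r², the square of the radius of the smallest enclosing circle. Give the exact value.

32.5

By Welzl's lemma the MEC is supported by two points (diametrically opposite) or three points (on a circumcircle).
The minimum enclosing circle is determined by three boundary points: P, T, U.
Their circumcentre is (-4.5, -0.5) with r² = 32.5.
The farthest remaining point S is at distance² 22.5 ≤ 32.5.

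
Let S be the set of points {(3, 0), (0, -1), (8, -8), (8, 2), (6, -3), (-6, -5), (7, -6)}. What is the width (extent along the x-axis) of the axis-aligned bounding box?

14

max x = 8, min x = -6, so width = 14.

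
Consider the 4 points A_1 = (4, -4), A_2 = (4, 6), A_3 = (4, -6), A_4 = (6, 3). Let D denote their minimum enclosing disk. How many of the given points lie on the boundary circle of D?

2

A smallest enclosing disk is always determined by at most three of the input points on its boundary.
The farthest pair is A_2–A_3 with squared distance 144. The circle on this segment as diameter has centre (4, 0) and r² = 144/4 = 36.
Check A_1: distance² to centre = 16 ≤ 36, so it lies inside.
All remaining points lie in this disk, and no smaller disk contains both endpoints, so this is the minimum enclosing circle.
The points at distance exactly r from the centre are A_2, A_3 — 2 points.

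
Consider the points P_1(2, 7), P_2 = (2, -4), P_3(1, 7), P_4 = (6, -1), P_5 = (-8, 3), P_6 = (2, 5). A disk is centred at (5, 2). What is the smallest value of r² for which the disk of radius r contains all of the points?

170

The required radius is the distance from (5, 2) to the farthest point.
Squared distances: 34, 45, 41, 10, 170, 18.
Maximum is 170, attained at P_5.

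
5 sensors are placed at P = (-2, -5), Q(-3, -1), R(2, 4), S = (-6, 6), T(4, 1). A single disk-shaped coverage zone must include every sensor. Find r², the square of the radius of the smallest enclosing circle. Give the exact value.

685/18

The minimum enclosing circle of a finite set is fixed by two of the points (as a diameter) or three (as a circumcircle).
The minimum enclosing circle is determined by three boundary points: P, S, T.
Their circumcentre is (-13/6, 7/6) with r² = 685/18.
The farthest remaining point R is at distance² 457/18 ≤ 685/18.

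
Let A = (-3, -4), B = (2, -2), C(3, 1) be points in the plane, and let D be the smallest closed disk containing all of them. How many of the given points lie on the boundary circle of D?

2

Side lengths²: AB² = 29, AC² = 61, BC² = 10.
Since AC² = 61 ≥ 29 + 10 = 39, the angle opposite AC is not acute, so the smallest enclosing circle has AC as diameter.
Centre = midpoint of AC = (0, -1.5), r² = 61/4 = 15.25.
The points at distance exactly r from the centre are A, C — 2 points.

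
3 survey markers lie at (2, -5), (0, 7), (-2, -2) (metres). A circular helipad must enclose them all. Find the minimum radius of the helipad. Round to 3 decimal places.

6.083

Call the three points A, B, C in the order given.
Side lengths²: AB² = 148, AC² = 25, BC² = 85.
Since AB² = 148 ≥ 85 + 25 = 110, the angle opposite AB is not acute, so the smallest enclosing circle has AB as diameter.
Centre = midpoint of AB = (1, 1), r² = 148/4 = 37.
r = √37 ≈ 6.083.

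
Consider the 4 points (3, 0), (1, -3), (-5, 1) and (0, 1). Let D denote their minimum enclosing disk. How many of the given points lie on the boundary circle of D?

A smallest enclosing disk is always determined by at most three of the input points on its boundary.
The farthest pair is (3, 0)–(-5, 1) with squared distance 65. The circle on this segment as diameter has centre (-1, 0.5) and r² = 65/4 = 16.25.
Check (1, -3): distance² to centre = 16.25 ≤ 16.25, so it lies inside.
All remaining points lie in this disk, and no smaller disk contains both endpoints, so this is the minimum enclosing circle.
The points at distance exactly r from the centre are (3, 0), (1, -3), (-5, 1) — 3 points.

3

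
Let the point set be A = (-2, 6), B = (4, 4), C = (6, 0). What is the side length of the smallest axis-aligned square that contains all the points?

The bounding box has width 8 and height 6.
An axis-aligned square enclosing the set must have side ≥ max(width, height).
So the minimum side is max(8, 6) = 8.

8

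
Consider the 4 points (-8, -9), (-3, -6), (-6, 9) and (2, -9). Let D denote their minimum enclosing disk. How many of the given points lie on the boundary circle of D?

By Welzl's lemma the MEC is supported by two points (diametrically opposite) or three points (on a circumcircle).
The minimum enclosing circle is determined by three boundary points: (-8, -9), (-6, 9), (2, -9).
Their circumcentre is (-3, -4/9) with r² = 7954/81.
The farthest remaining point (-3, -6) is at distance² 2500/81 ≤ 7954/81.
The points at distance exactly r from the centre are (-8, -9), (-6, 9), (2, -9) — 3 points.

3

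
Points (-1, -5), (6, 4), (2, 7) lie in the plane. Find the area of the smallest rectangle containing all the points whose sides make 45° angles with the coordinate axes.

72

In coordinates u = x + y, v = x − y the rectangle is axis-aligned; the map (x,y)→(u,v) scales areas by 2.
u-values: -6, 10, 9; range = 10 − (-6) = 16.
v-values: 4, 2, -5; range = 4 − (-5) = 9.
Area = (16 × 9) / 2 = 72.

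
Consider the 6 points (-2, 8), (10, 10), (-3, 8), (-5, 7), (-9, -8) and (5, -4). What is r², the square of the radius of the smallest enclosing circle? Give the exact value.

171.25

By Welzl's lemma the MEC is supported by two points (diametrically opposite) or three points (on a circumcircle).
The farthest pair is (10, 10)–(-9, -8) with squared distance 685. The circle on this segment as diameter has centre (0.5, 1) and r² = 685/4 = 171.25.
Check (-2, 8): distance² to centre = 55.25 ≤ 171.25, so it lies inside.
All remaining points lie in this disk, and no smaller disk contains both endpoints, so this is the minimum enclosing circle.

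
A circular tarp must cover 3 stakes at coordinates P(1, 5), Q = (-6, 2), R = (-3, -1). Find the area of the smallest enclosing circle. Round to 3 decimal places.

47.375

Side lengths²: PQ² = 58, PR² = 52, QR² = 18.
Since PQ² = 58 < 52 + 18 = 70, the triangle is acute, so the smallest enclosing circle is the circumcircle.
Circumcentre = (-2.2, 2.8), r² = 15.08.
Area = π·r² = π·15.08 ≈ 47.375.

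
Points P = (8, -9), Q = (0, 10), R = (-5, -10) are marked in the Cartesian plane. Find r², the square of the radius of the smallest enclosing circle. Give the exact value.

Side lengths²: PQ² = 425, PR² = 170, QR² = 425.
Since QR² = 425 < 425 + 170 = 595, the triangle is acute, so the smallest enclosing circle is the circumcircle.
Circumcentre = (5/6, -5/6), r² = 2125/18.

2125/18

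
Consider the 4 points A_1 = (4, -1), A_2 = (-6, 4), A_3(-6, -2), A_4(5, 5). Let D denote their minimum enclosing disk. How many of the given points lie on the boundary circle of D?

2

The farthest pair is A_3–A_4 with squared distance 170. The circle on this segment as diameter has centre (-0.5, 1.5) and r² = 170/4 = 42.5.
Check A_1: distance² to centre = 26.5 ≤ 42.5, so it lies inside.
All remaining points lie in this disk, and no smaller disk contains both endpoints, so this is the minimum enclosing circle.
The points at distance exactly r from the centre are A_3, A_4 — 2 points.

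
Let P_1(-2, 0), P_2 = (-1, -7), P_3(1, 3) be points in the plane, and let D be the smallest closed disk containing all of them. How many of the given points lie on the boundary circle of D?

2

Side lengths²: P_1P_2² = 50, P_1P_3² = 18, P_2P_3² = 104.
Since P_2P_3² = 104 ≥ 50 + 18 = 68, the angle opposite P_2P_3 is not acute, so the smallest enclosing circle has P_2P_3 as diameter.
Centre = midpoint of P_2P_3 = (0, -2), r² = 104/4 = 26.
The points at distance exactly r from the centre are P_2, P_3 — 2 points.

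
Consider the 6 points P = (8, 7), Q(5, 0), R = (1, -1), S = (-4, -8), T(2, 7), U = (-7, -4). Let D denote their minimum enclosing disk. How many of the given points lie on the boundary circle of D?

The minimum enclosing circle is determined by three boundary points: P, S, U.
Their circumcentre is (119/62, -27/62) with r² = 177325/1922.
The farthest remaining point T is at distance² 106273/1922 ≤ 177325/1922.
The points at distance exactly r from the centre are P, S, U — 3 points.

3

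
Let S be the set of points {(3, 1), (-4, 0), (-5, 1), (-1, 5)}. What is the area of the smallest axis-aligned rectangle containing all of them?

x ranges over [-5, 3], width 8.
y ranges over [0, 5], height 5.
Area = 8 × 5 = 40.

40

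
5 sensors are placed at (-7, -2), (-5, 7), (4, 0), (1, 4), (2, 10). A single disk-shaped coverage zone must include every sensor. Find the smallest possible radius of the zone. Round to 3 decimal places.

By Welzl's lemma the MEC is supported by two points (diametrically opposite) or three points (on a circumcircle).
The minimum enclosing circle is determined by three boundary points: (-7, -2), (4, 0), (2, 10).
Their circumcentre is (-91/38, 149/38) with r² = 40625/722.
The farthest remaining point (-5, 7) is at distance² 11745/722 ≤ 40625/722.
r = √(40625/722) ≈ 7.501.

7.501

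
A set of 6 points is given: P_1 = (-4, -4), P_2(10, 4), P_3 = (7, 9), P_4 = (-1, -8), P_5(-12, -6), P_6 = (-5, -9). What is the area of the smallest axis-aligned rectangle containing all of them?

396

x ranges over [-12, 10], width 22.
y ranges over [-9, 9], height 18.
Area = 22 × 18 = 396.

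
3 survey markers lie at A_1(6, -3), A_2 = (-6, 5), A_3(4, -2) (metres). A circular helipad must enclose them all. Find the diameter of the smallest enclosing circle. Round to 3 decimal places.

14.422

Side lengths²: A_1A_2² = 208, A_1A_3² = 5, A_2A_3² = 149.
Since A_1A_2² = 208 ≥ 149 + 5 = 154, the angle opposite A_1A_2 is not acute, so the smallest enclosing circle has A_1A_2 as diameter.
Centre = midpoint of A_1A_2 = (0, 1), r² = 208/4 = 52.
Diameter = 2r = 2√52 ≈ 14.422.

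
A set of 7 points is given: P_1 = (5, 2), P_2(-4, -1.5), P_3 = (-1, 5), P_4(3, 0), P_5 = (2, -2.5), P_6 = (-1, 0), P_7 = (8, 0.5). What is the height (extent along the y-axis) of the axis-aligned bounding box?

7.5

max y = 5, min y = -2.5, so height = 7.5.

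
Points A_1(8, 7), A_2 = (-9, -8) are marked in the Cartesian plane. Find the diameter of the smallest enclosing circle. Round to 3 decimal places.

The smallest circle enclosing two points has them as diameter endpoints.
Centre = midpoint = (-0.5, -0.5); r² = |A_1A_2|²/4 = 514/4 = 128.5.
Diameter = 2r = 2√(128.5) ≈ 22.672.

22.672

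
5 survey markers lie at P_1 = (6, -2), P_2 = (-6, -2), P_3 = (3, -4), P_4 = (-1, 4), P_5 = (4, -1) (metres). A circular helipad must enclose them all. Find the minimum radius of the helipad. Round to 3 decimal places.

The minimum enclosing circle of a finite set is fixed by two of the points (as a diameter) or three (as a circumcircle).
The minimum enclosing circle is determined by three boundary points: P_1, P_2, P_4.
Their circumcentre is (0, -23/12) with r² = 5185/144.
The farthest remaining point P_5 is at distance² 2425/144 ≤ 5185/144.
r = √(5185/144) ≈ 6.001.

6.001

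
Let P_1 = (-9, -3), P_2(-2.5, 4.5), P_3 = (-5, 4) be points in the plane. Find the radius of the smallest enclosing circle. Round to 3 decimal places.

4.962

Side lengths²: P_1P_2² = 98.5, P_1P_3² = 65, P_2P_3² = 6.5.
Since P_1P_2² = 98.5 ≥ 65 + 6.5 = 71.5, the angle opposite P_1P_2 is not acute, so the smallest enclosing circle has P_1P_2 as diameter.
Centre = midpoint of P_1P_2 = (-5.75, 0.75), r² = 98.5/4 = 24.625.
r = √(24.625) ≈ 4.962.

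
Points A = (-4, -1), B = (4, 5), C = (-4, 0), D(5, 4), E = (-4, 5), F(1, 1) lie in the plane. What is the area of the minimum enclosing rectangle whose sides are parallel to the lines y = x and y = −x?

70

In coordinates u = x + y, v = x − y the rectangle is axis-aligned; the map (x,y)→(u,v) scales areas by 2.
u-values: -5, 9, -4, 9, 1, 2; range = 9 − (-5) = 14.
v-values: -3, -1, -4, 1, -9, 0; range = 1 − (-9) = 10.
Area = (14 × 10) / 2 = 70.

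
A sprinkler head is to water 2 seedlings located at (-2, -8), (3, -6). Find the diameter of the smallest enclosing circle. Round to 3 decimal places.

The smallest circle enclosing two points has them as diameter endpoints.
Centre = midpoint = (0.5, -7); r² = |(-2, -8)−(3, -6)|²/4 = 29/4 = 7.25.
Diameter = 2r = 2√(7.25) ≈ 5.385.

5.385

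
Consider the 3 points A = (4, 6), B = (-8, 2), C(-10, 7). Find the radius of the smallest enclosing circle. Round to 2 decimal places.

Side lengths²: AB² = 160, AC² = 197, BC² = 29.
Since AC² = 197 ≥ 160 + 29 = 189, the angle opposite AC is not acute, so the smallest enclosing circle has AC as diameter.
Centre = midpoint of AC = (-3, 6.5), r² = 197/4 = 49.25.
r = √(49.25) ≈ 7.02.

7.02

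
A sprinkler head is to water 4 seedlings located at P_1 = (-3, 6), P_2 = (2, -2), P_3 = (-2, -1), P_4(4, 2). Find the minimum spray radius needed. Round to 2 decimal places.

4.72

The minimum enclosing circle of a finite set is fixed by two of the points (as a diameter) or three (as a circumcircle).
The farthest pair is P_1–P_2 with squared distance 89. The circle on this segment as diameter has centre (-0.5, 2) and r² = 89/4 = 22.25.
Check P_3: distance² to centre = 11.25 ≤ 22.25, so it lies inside.
All remaining points lie in this disk, and no smaller disk contains both endpoints, so this is the minimum enclosing circle.
r = √(22.25) ≈ 4.72.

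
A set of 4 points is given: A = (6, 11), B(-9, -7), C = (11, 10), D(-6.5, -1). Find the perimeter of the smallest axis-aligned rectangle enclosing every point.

Width = max x − min x = 11 − (-9) = 20.
Height = max y − min y = 11 − (-7) = 18.
Perimeter = 2(20 + 18) = 76.

76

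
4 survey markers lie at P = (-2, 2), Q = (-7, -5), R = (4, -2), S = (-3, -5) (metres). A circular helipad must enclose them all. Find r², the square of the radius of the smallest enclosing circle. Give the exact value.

32.5

By Welzl's lemma the MEC is supported by two points (diametrically opposite) or three points (on a circumcircle).
The farthest pair is Q–R with squared distance 130. The circle on this segment as diameter has centre (-1.5, -3.5) and r² = 130/4 = 32.5.
Check P: distance² to centre = 30.5 ≤ 32.5, so it lies inside.
All remaining points lie in this disk, and no smaller disk contains both endpoints, so this is the minimum enclosing circle.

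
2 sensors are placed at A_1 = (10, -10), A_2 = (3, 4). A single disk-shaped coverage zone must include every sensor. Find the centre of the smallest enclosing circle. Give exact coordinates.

(6.5, -3)

The smallest circle enclosing two points has them as diameter endpoints.
Centre = midpoint = (6.5, -3); r² = |A_1A_2|²/4 = 245/4 = 61.25.
Centre = (6.5, -3).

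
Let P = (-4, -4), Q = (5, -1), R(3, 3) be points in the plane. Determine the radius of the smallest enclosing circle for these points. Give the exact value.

5

Side lengths²: PQ² = 90, PR² = 98, QR² = 20.
Since PR² = 98 < 90 + 20 = 110, the triangle is acute, so the smallest enclosing circle is the circumcircle.
Circumcentre = (0, -1), r² = 25.
r = √25 = 5.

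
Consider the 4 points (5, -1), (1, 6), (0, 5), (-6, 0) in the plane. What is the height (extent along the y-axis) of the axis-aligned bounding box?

max y = 6, min y = -1, so height = 7.

7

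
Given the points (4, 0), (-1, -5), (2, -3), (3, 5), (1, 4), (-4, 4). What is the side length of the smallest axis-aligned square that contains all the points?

10

The bounding box has width 8 and height 10.
An axis-aligned square enclosing the set must have side ≥ max(width, height).
So the minimum side is max(8, 10) = 10.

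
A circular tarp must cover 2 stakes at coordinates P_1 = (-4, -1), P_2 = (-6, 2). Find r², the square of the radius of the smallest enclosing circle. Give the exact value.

3.25

The smallest circle enclosing two points has them as diameter endpoints.
Centre = midpoint = (-5, 0.5); r² = |P_1P_2|²/4 = 13/4 = 3.25.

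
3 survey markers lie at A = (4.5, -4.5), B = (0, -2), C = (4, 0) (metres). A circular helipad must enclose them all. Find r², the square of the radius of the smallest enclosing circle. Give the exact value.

Side lengths²: AB² = 26.5, AC² = 20.5, BC² = 20.
Since AB² = 26.5 < 20.5 + 20 = 40.5, the triangle is acute, so the smallest enclosing circle is the circumcircle.
Circumcentre = (103/38, -46/19), r² = 10865/1444.

10865/1444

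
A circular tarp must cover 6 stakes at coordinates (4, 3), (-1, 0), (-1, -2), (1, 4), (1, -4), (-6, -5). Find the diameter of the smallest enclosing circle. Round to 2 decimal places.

12.81

A smallest enclosing disk is always determined by at most three of the input points on its boundary.
The farthest pair is (4, 3)–(-6, -5) with squared distance 164. The circle on this segment as diameter has centre (-1, -1) and r² = 164/4 = 41.
Check (-1, 0): distance² to centre = 1 ≤ 41, so it lies inside.
All remaining points lie in this disk, and no smaller disk contains both endpoints, so this is the minimum enclosing circle.
Diameter = 2r = 2√41 ≈ 12.81.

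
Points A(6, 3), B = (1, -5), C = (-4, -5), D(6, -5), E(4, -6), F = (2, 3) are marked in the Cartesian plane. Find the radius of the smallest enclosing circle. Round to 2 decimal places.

By Welzl's lemma the MEC is supported by two points (diametrically opposite) or three points (on a circumcircle).
The farthest pair is A–C with squared distance 164. The circle on this segment as diameter has centre (1, -1) and r² = 164/4 = 41.
Check B: distance² to centre = 16 ≤ 41, so it lies inside.
All remaining points lie in this disk, and no smaller disk contains both endpoints, so this is the minimum enclosing circle.
r = √41 ≈ 6.40.

6.40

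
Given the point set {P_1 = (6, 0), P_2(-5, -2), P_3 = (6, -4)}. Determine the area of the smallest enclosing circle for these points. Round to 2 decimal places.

101.42

Side lengths²: P_1P_2² = 125, P_1P_3² = 16, P_2P_3² = 125.
Since P_2P_3² = 125 < 125 + 16 = 141, the triangle is acute, so the smallest enclosing circle is the circumcircle.
Circumcentre = (15/22, -2), r² = 15625/484.
Area = π·r² = π·15625/484 ≈ 101.42.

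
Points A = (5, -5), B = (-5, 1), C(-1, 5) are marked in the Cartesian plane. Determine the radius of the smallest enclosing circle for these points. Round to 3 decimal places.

Side lengths²: AB² = 136, AC² = 136, BC² = 32.
Since AC² = 136 < 136 + 32 = 168, the triangle is acute, so the smallest enclosing circle is the circumcircle.
Circumcentre = (0.75, -0.75), r² = 36.125.
r = √(36.125) ≈ 6.010.

6.010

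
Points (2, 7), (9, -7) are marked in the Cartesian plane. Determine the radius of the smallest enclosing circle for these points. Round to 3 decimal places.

7.826

The smallest circle enclosing two points has them as diameter endpoints.
Centre = midpoint = (5.5, 0); r² = |(2, 7)−(9, -7)|²/4 = 245/4 = 61.25.
r = √(61.25) ≈ 7.826.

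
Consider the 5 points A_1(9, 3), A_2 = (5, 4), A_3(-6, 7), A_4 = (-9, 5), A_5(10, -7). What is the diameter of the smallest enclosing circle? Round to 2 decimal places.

22.47

By Welzl's lemma the MEC is supported by two points (diametrically opposite) or three points (on a circumcircle).
The farthest pair is A_4–A_5 with squared distance 505. The circle on this segment as diameter has centre (0.5, -1) and r² = 505/4 = 126.25.
Check A_1: distance² to centre = 88.25 ≤ 126.25, so it lies inside.
All remaining points lie in this disk, and no smaller disk contains both endpoints, so this is the minimum enclosing circle.
Diameter = 2r = 2√(126.25) ≈ 22.47.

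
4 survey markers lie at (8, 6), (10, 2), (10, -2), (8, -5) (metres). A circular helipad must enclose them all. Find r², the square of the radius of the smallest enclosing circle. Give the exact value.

30.25

The farthest pair is (8, 6)–(8, -5) with squared distance 121. The circle on this segment as diameter has centre (8, 0.5) and r² = 121/4 = 30.25.
Check (10, 2): distance² to centre = 6.25 ≤ 30.25, so it lies inside.
All remaining points lie in this disk, and no smaller disk contains both endpoints, so this is the minimum enclosing circle.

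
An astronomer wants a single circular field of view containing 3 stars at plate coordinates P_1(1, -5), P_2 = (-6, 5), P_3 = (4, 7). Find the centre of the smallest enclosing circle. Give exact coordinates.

Side lengths²: P_1P_2² = 149, P_1P_3² = 153, P_2P_3² = 104.
Since P_1P_3² = 153 < 149 + 104 = 253, the triangle is acute, so the smallest enclosing circle is the circumcircle.
Circumcentre = (-5/38, 63/38), r² = 32929/722.
Centre = (-5/38, 63/38).

(-5/38, 63/38)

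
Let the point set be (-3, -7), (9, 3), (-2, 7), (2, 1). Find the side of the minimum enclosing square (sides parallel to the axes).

14

The bounding box has width 12 and height 14.
An axis-aligned square enclosing the set must have side ≥ max(width, height).
So the minimum side is max(12, 14) = 14.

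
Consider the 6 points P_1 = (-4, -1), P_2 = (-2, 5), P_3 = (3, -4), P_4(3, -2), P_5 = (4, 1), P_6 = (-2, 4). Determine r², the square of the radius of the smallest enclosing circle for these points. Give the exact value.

By Welzl's lemma the MEC is supported by two points (diametrically opposite) or three points (on a circumcircle).
The farthest pair is P_2–P_3 with squared distance 106. The circle on this segment as diameter has centre (0.5, 0.5) and r² = 106/4 = 26.5.
Check P_1: distance² to centre = 22.5 ≤ 26.5, so it lies inside.
All remaining points lie in this disk, and no smaller disk contains both endpoints, so this is the minimum enclosing circle.

26.5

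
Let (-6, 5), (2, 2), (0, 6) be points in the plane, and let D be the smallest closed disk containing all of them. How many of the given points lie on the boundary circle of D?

Call the three points A, B, C in the order given.
Side lengths²: AB² = 73, AC² = 37, BC² = 20.
Since AB² = 73 ≥ 37 + 20 = 57, the angle opposite AB is not acute, so the smallest enclosing circle has AB as diameter.
Centre = midpoint of AB = (-2, 3.5), r² = 73/4 = 18.25.
The points at distance exactly r from the centre are (-6, 5), (2, 2) — 2 points.

2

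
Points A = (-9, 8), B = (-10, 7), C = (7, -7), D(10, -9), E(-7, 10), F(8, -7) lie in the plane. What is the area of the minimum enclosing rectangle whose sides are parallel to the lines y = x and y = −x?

108

In coordinates u = x + y, v = x − y the rectangle is axis-aligned; the map (x,y)→(u,v) scales areas by 2.
u-values: -1, -3, 0, 1, 3, 1; range = 3 − (-3) = 6.
v-values: -17, -17, 14, 19, -17, 15; range = 19 − (-17) = 36.
Area = (6 × 36) / 2 = 108.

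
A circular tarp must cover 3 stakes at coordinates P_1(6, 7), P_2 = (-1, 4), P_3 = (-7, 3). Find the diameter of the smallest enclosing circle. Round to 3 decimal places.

13.601

Side lengths²: P_1P_2² = 58, P_1P_3² = 185, P_2P_3² = 37.
Since P_1P_3² = 185 ≥ 58 + 37 = 95, the angle opposite P_1P_3 is not acute, so the smallest enclosing circle has P_1P_3 as diameter.
Centre = midpoint of P_1P_3 = (-0.5, 5), r² = 185/4 = 46.25.
Diameter = 2r = 2√(46.25) ≈ 13.601.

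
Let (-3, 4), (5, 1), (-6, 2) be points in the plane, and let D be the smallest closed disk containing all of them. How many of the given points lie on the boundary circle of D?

2

Call the three points A, B, C in the order given.
Side lengths²: AB² = 73, AC² = 13, BC² = 122.
Since BC² = 122 ≥ 73 + 13 = 86, the angle opposite BC is not acute, so the smallest enclosing circle has BC as diameter.
Centre = midpoint of BC = (-0.5, 1.5), r² = 122/4 = 30.5.
The points at distance exactly r from the centre are (5, 1), (-6, 2) — 2 points.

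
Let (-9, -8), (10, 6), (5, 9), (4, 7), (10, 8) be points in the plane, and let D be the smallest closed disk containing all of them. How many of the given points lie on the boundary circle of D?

The farthest pair is (-9, -8)–(10, 8) with squared distance 617. The circle on this segment as diameter has centre (0.5, 0) and r² = 617/4 = 154.25.
Check (10, 6): distance² to centre = 126.25 ≤ 154.25, so it lies inside.
All remaining points lie in this disk, and no smaller disk contains both endpoints, so this is the minimum enclosing circle.
The points at distance exactly r from the centre are (-9, -8), (10, 8) — 2 points.

2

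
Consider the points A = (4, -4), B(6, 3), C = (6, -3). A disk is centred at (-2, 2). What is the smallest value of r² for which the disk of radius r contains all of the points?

89

The required radius is the distance from (-2, 2) to the farthest point.
Squared distances: 72, 65, 89.
Maximum is 89, attained at C.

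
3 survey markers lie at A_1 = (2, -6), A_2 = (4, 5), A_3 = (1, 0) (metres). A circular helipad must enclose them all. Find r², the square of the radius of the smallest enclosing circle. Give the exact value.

31.25

Side lengths²: A_1A_2² = 125, A_1A_3² = 37, A_2A_3² = 34.
Since A_1A_2² = 125 ≥ 37 + 34 = 71, the angle opposite A_1A_2 is not acute, so the smallest enclosing circle has A_1A_2 as diameter.
Centre = midpoint of A_1A_2 = (3, -0.5), r² = 125/4 = 31.25.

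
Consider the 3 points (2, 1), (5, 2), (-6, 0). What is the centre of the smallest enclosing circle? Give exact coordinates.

(-0.5, 1)

Call the three points A, B, C in the order given.
Side lengths²: AB² = 10, AC² = 65, BC² = 125.
Since BC² = 125 ≥ 65 + 10 = 75, the angle opposite BC is not acute, so the smallest enclosing circle has BC as diameter.
Centre = midpoint of BC = (-0.5, 1), r² = 125/4 = 31.25.
Centre = (-0.5, 1).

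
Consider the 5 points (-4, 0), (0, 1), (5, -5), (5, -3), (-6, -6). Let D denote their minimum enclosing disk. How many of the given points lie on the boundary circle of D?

A smallest enclosing disk is always determined by at most three of the input points on its boundary.
The farthest pair is (5, -3)–(-6, -6) with squared distance 130. The circle on this segment as diameter has centre (-0.5, -4.5) and r² = 130/4 = 32.5.
Check (-4, 0): distance² to centre = 32.5 ≤ 32.5, so it lies inside.
All remaining points lie in this disk, and no smaller disk contains both endpoints, so this is the minimum enclosing circle.
The points at distance exactly r from the centre are (-4, 0), (5, -3), (-6, -6) — 3 points.

3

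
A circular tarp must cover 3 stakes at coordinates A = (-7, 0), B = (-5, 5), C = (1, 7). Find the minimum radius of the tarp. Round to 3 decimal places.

Side lengths²: AB² = 29, AC² = 113, BC² = 40.
Since AC² = 113 ≥ 40 + 29 = 69, the angle opposite AC is not acute, so the smallest enclosing circle has AC as diameter.
Centre = midpoint of AC = (-3, 3.5), r² = 113/4 = 28.25.
r = √(28.25) ≈ 5.315.

5.315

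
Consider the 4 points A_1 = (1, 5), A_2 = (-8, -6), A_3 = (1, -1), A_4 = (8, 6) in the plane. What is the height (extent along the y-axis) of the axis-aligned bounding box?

12

max y = 6, min y = -6, so height = 12.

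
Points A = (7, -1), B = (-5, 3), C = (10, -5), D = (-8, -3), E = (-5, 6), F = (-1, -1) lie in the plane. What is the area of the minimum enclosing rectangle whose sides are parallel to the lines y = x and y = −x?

221

In coordinates u = x + y, v = x − y the rectangle is axis-aligned; the map (x,y)→(u,v) scales areas by 2.
u-values: 6, -2, 5, -11, 1, -2; range = 6 − (-11) = 17.
v-values: 8, -8, 15, -5, -11, 0; range = 15 − (-11) = 26.
Area = (17 × 26) / 2 = 221.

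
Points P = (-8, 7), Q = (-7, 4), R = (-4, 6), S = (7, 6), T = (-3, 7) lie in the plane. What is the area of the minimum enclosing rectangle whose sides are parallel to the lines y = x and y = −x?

128

In coordinates u = x + y, v = x − y the rectangle is axis-aligned; the map (x,y)→(u,v) scales areas by 2.
u-values: -1, -3, 2, 13, 4; range = 13 − (-3) = 16.
v-values: -15, -11, -10, 1, -10; range = 1 − (-15) = 16.
Area = (16 × 16) / 2 = 128.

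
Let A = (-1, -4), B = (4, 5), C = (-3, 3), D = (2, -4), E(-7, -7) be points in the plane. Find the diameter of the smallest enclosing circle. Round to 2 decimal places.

16.28

By Welzl's lemma the MEC is supported by two points (diametrically opposite) or three points (on a circumcircle).
The farthest pair is B–E with squared distance 265. The circle on this segment as diameter has centre (-1.5, -1) and r² = 265/4 = 66.25.
Check A: distance² to centre = 9.25 ≤ 66.25, so it lies inside.
All remaining points lie in this disk, and no smaller disk contains both endpoints, so this is the minimum enclosing circle.
Diameter = 2r = 2√(66.25) ≈ 16.28.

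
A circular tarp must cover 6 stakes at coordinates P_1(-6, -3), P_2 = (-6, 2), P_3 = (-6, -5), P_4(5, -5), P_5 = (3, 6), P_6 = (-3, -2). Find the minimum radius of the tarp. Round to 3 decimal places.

7.223

The minimum enclosing circle of a finite set is fixed by two of the points (as a diameter) or three (as a circumcircle).
The minimum enclosing circle is determined by three boundary points: P_3, P_4, P_5.
Their circumcentre is (-0.5, -7/22) with r² = 12625/242.
The farthest remaining point P_1 is at distance² 9061/242 ≤ 12625/242.
r = √(12625/242) ≈ 7.223.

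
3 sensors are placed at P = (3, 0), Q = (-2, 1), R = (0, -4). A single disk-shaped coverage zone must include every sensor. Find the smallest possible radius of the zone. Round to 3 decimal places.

2.985

Side lengths²: PQ² = 26, PR² = 25, QR² = 29.
Since QR² = 29 < 26 + 25 = 51, the triangle is acute, so the smallest enclosing circle is the circumcircle.
Circumcentre = (9/46, -47/46), r² = 9425/1058.
r = √(9425/1058) ≈ 2.985.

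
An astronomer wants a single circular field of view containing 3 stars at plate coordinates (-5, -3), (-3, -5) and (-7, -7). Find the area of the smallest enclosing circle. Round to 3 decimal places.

17.453

Call the three points A, B, C in the order given.
Side lengths²: AB² = 8, AC² = 20, BC² = 20.
Since BC² = 20 < 20 + 8 = 28, the triangle is acute, so the smallest enclosing circle is the circumcircle.
Circumcentre = (-16/3, -16/3), r² = 50/9.
Area = π·r² = π·50/9 ≈ 17.453.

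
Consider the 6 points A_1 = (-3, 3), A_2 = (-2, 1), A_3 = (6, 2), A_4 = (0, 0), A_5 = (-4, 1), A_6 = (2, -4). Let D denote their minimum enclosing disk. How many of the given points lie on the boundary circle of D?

The minimum enclosing circle of a finite set is fixed by two of the points (as a diameter) or three (as a circumcircle).
The minimum enclosing circle is determined by three boundary points: A_3, A_5, A_6.
Their circumcentre is (59/56, 27/28) with r² = 80093/3136.
The farthest remaining point A_1 is at distance² 64525/3136 ≤ 80093/3136.
The points at distance exactly r from the centre are A_3, A_5, A_6 — 3 points.

3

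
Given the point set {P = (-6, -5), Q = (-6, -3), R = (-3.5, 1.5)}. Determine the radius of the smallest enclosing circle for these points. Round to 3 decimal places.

3.482

Side lengths²: PQ² = 4, PR² = 48.5, QR² = 26.5.
Since PR² = 48.5 ≥ 26.5 + 4 = 30.5, the angle opposite PR is not acute, so the smallest enclosing circle has PR as diameter.
Centre = midpoint of PR = (-4.75, -1.75), r² = 48.5/4 = 12.125.
r = √(12.125) ≈ 3.482.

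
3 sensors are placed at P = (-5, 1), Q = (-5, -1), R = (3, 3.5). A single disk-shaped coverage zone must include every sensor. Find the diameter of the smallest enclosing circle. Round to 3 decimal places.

Side lengths²: PQ² = 4, PR² = 70.25, QR² = 84.25.
Since QR² = 84.25 ≥ 70.25 + 4 = 74.25, the angle opposite QR is not acute, so the smallest enclosing circle has QR as diameter.
Centre = midpoint of QR = (-1, 1.25), r² = 84.25/4 = 21.0625.
Diameter = 2r = 2√(21.0625) ≈ 9.179.

9.179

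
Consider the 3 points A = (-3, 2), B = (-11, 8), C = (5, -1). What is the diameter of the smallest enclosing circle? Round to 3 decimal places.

Side lengths²: AB² = 100, AC² = 73, BC² = 337.
Since BC² = 337 ≥ 100 + 73 = 173, the angle opposite BC is not acute, so the smallest enclosing circle has BC as diameter.
Centre = midpoint of BC = (-3, 3.5), r² = 337/4 = 84.25.
Diameter = 2r = 2√(84.25) ≈ 18.358.

18.358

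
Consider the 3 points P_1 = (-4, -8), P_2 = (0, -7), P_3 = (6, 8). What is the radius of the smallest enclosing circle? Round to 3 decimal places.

Side lengths²: P_1P_2² = 17, P_1P_3² = 356, P_2P_3² = 261.
Since P_1P_3² = 356 ≥ 261 + 17 = 278, the angle opposite P_1P_3 is not acute, so the smallest enclosing circle has P_1P_3 as diameter.
Centre = midpoint of P_1P_3 = (1, 0), r² = 356/4 = 89.
r = √89 ≈ 9.434.

9.434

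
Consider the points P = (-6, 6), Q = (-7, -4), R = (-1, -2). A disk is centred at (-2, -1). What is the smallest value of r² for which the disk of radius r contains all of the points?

65

The required radius is the distance from (-2, -1) to the farthest point.
Squared distances: 65, 34, 2.
Maximum is 65, attained at P.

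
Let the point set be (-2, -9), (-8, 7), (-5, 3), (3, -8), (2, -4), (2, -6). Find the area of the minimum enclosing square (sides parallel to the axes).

256

The bounding box has width 11 and height 16.
An axis-aligned square enclosing the set must have side ≥ max(width, height).
So the minimum side is max(11, 16) = 16.
Area = 16² = 256.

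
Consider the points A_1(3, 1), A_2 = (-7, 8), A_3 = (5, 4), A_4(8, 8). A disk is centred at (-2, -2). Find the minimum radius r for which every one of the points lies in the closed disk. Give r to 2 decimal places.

14.14

The required radius is the distance from (-2, -2) to the farthest point.
Squared distances: 34, 125, 85, 200.
Maximum is 200, attained at A_4.
r = √200 ≈ 14.14.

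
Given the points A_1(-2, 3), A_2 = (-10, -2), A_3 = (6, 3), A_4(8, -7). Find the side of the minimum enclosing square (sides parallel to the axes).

The bounding box has width 18 and height 10.
An axis-aligned square enclosing the set must have side ≥ max(width, height).
So the minimum side is max(18, 10) = 18.

18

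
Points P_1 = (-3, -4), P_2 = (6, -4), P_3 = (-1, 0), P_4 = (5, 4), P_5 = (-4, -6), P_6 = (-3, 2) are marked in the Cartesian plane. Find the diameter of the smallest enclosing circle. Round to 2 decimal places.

13.45

A smallest enclosing disk is always determined by at most three of the input points on its boundary.
The farthest pair is P_4–P_5 with squared distance 181. The circle on this segment as diameter has centre (0.5, -1) and r² = 181/4 = 45.25.
Check P_1: distance² to centre = 21.25 ≤ 45.25, so it lies inside.
All remaining points lie in this disk, and no smaller disk contains both endpoints, so this is the minimum enclosing circle.
Diameter = 2r = 2√(45.25) ≈ 13.45.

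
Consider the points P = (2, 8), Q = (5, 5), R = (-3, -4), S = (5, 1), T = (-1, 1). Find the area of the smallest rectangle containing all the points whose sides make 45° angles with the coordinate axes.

In coordinates u = x + y, v = x − y the rectangle is axis-aligned; the map (x,y)→(u,v) scales areas by 2.
u-values: 10, 10, -7, 6, 0; range = 10 − (-7) = 17.
v-values: -6, 0, 1, 4, -2; range = 4 − (-6) = 10.
Area = (17 × 10) / 2 = 85.

85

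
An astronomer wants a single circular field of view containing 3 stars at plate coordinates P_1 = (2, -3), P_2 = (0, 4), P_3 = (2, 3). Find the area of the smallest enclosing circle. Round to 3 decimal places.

Side lengths²: P_1P_2² = 53, P_1P_3² = 36, P_2P_3² = 5.
Since P_1P_2² = 53 ≥ 36 + 5 = 41, the angle opposite P_1P_2 is not acute, so the smallest enclosing circle has P_1P_2 as diameter.
Centre = midpoint of P_1P_2 = (1, 0.5), r² = 53/4 = 13.25.
Area = π·r² = π·13.25 ≈ 41.626.

41.626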